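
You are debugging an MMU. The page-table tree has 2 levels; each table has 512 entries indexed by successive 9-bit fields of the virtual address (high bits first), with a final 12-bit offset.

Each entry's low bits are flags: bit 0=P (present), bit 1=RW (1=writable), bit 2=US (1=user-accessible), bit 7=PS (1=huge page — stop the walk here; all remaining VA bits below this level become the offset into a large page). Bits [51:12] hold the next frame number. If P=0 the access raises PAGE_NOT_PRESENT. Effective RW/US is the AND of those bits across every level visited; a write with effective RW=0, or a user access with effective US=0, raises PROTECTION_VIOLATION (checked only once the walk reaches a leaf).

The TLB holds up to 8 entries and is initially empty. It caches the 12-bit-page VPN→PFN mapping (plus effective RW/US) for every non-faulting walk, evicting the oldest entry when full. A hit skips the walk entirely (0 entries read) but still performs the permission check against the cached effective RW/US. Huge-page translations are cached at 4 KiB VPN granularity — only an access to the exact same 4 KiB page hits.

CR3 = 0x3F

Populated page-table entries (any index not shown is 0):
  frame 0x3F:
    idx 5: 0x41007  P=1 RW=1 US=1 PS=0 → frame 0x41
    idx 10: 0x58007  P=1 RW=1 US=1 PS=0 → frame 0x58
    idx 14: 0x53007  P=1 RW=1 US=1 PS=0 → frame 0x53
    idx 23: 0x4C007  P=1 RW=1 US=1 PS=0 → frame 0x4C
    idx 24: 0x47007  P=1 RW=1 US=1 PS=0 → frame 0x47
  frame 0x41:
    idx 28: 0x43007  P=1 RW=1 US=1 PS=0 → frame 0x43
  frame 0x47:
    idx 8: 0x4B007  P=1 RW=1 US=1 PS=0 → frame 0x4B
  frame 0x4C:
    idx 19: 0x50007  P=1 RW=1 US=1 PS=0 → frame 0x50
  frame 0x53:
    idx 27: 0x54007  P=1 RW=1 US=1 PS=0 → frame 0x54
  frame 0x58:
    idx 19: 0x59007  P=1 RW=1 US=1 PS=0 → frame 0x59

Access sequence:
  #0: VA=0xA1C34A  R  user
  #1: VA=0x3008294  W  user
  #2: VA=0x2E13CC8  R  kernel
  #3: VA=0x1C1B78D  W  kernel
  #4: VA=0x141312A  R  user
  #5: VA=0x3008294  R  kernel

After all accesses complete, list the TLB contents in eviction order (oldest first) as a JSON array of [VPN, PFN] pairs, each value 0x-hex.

Per-access translation:
#0 VA=0xA1C34A (r,user):
  lvl0: tbl 0x3F, slot 5 ⇒ 0x41007 (P1/RW1/US1/PS0)
  lvl1: tbl 0x41, slot 28 ⇒ 0x43007 (P1/RW1/US1/PS0)
  ✓ 0x4334A  — 2 lookups
#1 VA=0x3008294 (w,user):
  lvl0: tbl 0x3F, slot 24 ⇒ 0x47007 (P1/RW1/US1/PS0)
  lvl1: tbl 0x47, slot 8 ⇒ 0x4B007 (P1/RW1/US1/PS0)
  ✓ 0x4B294  — 2 lookups
#2 VA=0x2E13CC8 (r,kernel):
  lvl0: tbl 0x3F, slot 23 ⇒ 0x4C007 (P1/RW1/US1/PS0)
  lvl1: tbl 0x4C, slot 19 ⇒ 0x50007 (P1/RW1/US1/PS0)
  ✓ 0x50CC8  — 2 lookups
#3 VA=0x1C1B78D (w,kernel):
  lvl0: tbl 0x3F, slot 14 ⇒ 0x53007 (P1/RW1/US1/PS0)
  lvl1: tbl 0x53, slot 27 ⇒ 0x54007 (P1/RW1/US1/PS0)
  ✓ 0x5478D  — 2 lookups
#4 VA=0x141312A (r,user):
  lvl0: tbl 0x3F, slot 10 ⇒ 0x58007 (P1/RW1/US1/PS0)
  lvl1: tbl 0x58, slot 19 ⇒ 0x59007 (P1/RW1/US1/PS0)
  ✓ 0x5912A  — 2 lookups
#5 VA=0x3008294 (r,kernel):
  TLB hit vpn=0x3008 → PA=0x4B294

TLB: [["0xA1C", "0x43"], ["0x3008", "0x4B"], ["0x2E13", "0x50"], ["0x1C1B", "0x54"], ["0x1413", "0x59"]]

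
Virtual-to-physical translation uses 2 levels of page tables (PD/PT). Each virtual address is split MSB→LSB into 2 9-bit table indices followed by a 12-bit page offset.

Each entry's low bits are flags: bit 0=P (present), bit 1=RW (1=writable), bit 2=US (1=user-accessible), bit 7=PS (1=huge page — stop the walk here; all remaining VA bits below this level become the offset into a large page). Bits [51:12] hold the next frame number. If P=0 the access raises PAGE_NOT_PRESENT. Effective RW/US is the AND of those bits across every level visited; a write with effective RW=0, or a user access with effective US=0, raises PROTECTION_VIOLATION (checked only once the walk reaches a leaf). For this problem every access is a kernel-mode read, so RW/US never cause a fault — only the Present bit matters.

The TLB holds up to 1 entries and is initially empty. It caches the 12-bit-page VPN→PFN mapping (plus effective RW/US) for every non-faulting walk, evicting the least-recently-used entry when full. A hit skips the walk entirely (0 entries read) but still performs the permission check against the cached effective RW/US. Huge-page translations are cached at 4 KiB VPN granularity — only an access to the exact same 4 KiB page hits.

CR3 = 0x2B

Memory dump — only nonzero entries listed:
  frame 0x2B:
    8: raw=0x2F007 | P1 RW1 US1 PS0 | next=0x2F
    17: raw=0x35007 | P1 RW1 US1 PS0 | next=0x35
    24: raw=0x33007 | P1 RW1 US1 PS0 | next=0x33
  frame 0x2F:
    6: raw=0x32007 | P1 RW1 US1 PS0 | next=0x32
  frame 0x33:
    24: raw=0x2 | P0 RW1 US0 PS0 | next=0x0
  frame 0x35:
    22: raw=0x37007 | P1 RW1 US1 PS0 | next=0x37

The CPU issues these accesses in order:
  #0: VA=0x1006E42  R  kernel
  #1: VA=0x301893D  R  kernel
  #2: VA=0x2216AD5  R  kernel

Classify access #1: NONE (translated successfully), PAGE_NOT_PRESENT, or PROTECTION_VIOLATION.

Per-access translation:
#0 VA=0x1006E42 (r,kernel):
  L0 @0x2B[8] → 0x2F007  P=1,RW=1,US=1,PS=0
  L1 @0x2F[6] → 0x32007  P=1,RW=1,US=1,PS=0
  ✓ 0x32E42  — 2 lookups
#1 VA=0x301893D (r,kernel):
  L0 @0x2B[24] → 0x33007  P=1,RW=1,US=1,PS=0
  L1 @0x33[24] → 0x2  P=0,RW=1,US=0,PS=0
  → PAGE_NOT_PRESENT  (2 entries read)
#2 VA=0x2216AD5 (r,kernel):
  L0 @0x2B[17] → 0x35007  P=1,RW=1,US=1,PS=0
  L1 @0x35[22] → 0x37007  P=1,RW=1,US=1,PS=0
  ✓ 0x37AD5  — 2 lookups

Access #1 fault: PAGE_NOT_PRESENT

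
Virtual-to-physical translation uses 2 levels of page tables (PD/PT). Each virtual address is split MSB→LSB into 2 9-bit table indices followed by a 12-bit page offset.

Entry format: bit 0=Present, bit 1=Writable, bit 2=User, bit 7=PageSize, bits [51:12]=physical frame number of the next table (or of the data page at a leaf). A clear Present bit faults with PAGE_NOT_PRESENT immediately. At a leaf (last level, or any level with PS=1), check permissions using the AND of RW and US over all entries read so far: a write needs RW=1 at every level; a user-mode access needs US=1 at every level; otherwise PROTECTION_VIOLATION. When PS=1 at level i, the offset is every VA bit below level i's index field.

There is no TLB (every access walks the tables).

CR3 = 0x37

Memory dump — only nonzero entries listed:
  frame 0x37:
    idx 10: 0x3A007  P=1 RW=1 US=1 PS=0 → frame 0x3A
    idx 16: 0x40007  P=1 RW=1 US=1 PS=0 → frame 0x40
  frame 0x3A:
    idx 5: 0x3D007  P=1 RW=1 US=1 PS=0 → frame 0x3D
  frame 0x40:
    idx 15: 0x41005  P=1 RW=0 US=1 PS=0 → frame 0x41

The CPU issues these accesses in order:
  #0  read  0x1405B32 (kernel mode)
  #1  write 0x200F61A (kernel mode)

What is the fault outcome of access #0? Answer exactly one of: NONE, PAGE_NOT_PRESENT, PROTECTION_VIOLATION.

Per-access translation:
#0 VA=0x1405B32 (r,kernel):
  L0: frame=0x37 idx=10 entry=0x3A007 [P=1 RW=1 US=1 PS=0]
  L1: frame=0x3A idx=5 entry=0x3D007 [P=1 RW=1 US=1 PS=0]
  ⇒ phys 0x3DB32  [2 reads]
#1 VA=0x200F61A (w,kernel):
  L0: frame=0x37 idx=16 entry=0x40007 [P=1 RW=1 US=1 PS=0]
  L1: frame=0x40 idx=15 entry=0x41005 [P=1 RW=0 US=1 PS=0]
  ✗ PROTECTION_VIOLATION  [2 reads]

Access #0 fault: NONE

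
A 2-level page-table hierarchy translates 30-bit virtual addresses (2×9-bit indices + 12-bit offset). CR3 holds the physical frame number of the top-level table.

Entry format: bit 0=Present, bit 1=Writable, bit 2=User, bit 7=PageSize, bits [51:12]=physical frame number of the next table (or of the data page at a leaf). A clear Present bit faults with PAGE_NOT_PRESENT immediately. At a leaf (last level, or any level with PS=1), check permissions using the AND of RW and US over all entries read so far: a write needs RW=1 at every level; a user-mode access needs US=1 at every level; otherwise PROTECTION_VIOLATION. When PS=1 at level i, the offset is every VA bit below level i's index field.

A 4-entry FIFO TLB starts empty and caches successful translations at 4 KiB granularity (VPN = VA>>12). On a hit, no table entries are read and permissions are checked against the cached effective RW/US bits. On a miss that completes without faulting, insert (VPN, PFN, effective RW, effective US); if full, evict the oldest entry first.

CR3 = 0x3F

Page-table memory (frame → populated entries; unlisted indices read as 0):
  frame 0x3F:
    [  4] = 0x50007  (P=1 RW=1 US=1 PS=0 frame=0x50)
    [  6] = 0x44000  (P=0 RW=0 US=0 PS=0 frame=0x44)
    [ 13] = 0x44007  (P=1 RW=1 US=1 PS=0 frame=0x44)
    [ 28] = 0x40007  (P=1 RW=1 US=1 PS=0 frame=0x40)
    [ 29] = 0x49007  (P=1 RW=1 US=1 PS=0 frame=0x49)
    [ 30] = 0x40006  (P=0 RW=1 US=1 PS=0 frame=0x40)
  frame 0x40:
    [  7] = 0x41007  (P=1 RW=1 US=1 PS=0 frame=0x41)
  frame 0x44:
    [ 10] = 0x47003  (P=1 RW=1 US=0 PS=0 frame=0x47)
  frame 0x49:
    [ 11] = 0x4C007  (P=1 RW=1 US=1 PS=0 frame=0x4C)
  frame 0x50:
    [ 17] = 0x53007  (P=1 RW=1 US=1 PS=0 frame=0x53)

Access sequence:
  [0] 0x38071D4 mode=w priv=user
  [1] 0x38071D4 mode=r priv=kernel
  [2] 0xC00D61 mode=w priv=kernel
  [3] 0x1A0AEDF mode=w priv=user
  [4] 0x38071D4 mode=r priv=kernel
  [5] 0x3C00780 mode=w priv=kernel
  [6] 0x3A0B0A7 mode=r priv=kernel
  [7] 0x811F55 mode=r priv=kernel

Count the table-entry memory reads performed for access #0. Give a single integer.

Walk each access:
#0 VA=0x38071D4 (w,user):
  [0] read 0x3F idx=28: raw=0x40007 flags P=1 W=1 U=1 S=0
  [1] read 0x40 idx=7: raw=0x41007 flags P=1 W=1 U=1 S=0
  → PA=0x411D4  (2 entries read)
#1 VA=0x38071D4 (r,kernel):
  TLB hit vpn=0x3807 → PA=0x411D4
#2 VA=0xC00D61 (w,kernel):
  [0] read 0x3F idx=6: raw=0x44000 flags P=0 W=0 U=0 S=0
  ✗ PAGE_NOT_PRESENT  [1 reads]
#3 VA=0x1A0AEDF (w,user):
  [0] read 0x3F idx=13: raw=0x44007 flags P=1 W=1 U=1 S=0
  [1] read 0x44 idx=10: raw=0x47003 flags P=1 W=1 U=0 S=0
  ✗ PROTECTION_VIOLATION  [2 reads]
#4 VA=0x38071D4 (r,kernel):
  TLB hit vpn=0x3807 → PA=0x411D4
#5 VA=0x3C00780 (w,kernel):
  [0] read 0x3F idx=30: raw=0x40006 flags P=0 W=1 U=1 S=0
  ✗ PAGE_NOT_PRESENT  [1 reads]
#6 VA=0x3A0B0A7 (r,kernel):
  [0] read 0x3F idx=29: raw=0x49007 flags P=1 W=1 U=1 S=0
  [1] read 0x49 idx=11: raw=0x4C007 flags P=1 W=1 U=1 S=0
  → PA=0x4C0A7  (2 entries read)
#7 VA=0x811F55 (r,kernel):
  [0] read 0x3F idx=4: raw=0x50007 flags P=1 W=1 U=1 S=0
  [1] read 0x50 idx=17: raw=0x53007 flags P=1 W=1 U=1 S=0
  → PA=0x53F55  (2 entries read)

Entries read for #0: 2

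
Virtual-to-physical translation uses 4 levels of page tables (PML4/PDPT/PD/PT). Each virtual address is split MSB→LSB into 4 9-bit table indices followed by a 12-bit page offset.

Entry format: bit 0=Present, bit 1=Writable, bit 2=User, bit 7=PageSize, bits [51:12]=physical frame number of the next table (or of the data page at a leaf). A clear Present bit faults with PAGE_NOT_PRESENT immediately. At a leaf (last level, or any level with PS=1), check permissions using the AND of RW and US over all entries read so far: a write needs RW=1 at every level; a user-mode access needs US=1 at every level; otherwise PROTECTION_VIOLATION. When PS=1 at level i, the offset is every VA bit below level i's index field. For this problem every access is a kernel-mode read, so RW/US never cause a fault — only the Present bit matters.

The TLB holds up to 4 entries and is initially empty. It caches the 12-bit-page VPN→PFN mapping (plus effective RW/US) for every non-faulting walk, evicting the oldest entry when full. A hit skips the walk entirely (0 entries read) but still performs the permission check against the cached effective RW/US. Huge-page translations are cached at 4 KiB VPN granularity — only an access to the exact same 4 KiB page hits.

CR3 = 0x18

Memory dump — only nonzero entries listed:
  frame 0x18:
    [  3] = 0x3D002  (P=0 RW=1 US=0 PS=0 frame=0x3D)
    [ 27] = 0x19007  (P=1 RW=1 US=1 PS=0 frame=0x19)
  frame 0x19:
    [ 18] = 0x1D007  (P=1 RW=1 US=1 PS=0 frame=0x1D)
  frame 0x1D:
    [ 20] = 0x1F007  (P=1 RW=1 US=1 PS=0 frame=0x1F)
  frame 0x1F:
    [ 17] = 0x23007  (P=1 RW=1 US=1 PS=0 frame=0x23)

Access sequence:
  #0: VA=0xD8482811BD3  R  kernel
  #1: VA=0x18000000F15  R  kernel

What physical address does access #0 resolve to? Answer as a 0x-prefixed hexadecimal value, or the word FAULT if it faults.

Per-access translation:
#0 VA=0xD8482811BD3 (r,kernel):
  lvl0: tbl 0x18, slot 27 ⇒ 0x19007 (P1/RW1/US1/PS0)
  lvl1: tbl 0x19, slot 18 ⇒ 0x1D007 (P1/RW1/US1/PS0)
  lvl2: tbl 0x1D, slot 20 ⇒ 0x1F007 (P1/RW1/US1/PS0)
  lvl3: tbl 0x1F, slot 17 ⇒ 0x23007 (P1/RW1/US1/PS0)
  ⇒ phys 0x23BD3  [4 reads]
#1 VA=0x18000000F15 (r,kernel):
  lvl0: tbl 0x18, slot 3 ⇒ 0x3D002 (P0/RW1/US0/PS0)
  → PAGE_NOT_PRESENT  (1 entries read)

Access #0 PA: 0x23BD3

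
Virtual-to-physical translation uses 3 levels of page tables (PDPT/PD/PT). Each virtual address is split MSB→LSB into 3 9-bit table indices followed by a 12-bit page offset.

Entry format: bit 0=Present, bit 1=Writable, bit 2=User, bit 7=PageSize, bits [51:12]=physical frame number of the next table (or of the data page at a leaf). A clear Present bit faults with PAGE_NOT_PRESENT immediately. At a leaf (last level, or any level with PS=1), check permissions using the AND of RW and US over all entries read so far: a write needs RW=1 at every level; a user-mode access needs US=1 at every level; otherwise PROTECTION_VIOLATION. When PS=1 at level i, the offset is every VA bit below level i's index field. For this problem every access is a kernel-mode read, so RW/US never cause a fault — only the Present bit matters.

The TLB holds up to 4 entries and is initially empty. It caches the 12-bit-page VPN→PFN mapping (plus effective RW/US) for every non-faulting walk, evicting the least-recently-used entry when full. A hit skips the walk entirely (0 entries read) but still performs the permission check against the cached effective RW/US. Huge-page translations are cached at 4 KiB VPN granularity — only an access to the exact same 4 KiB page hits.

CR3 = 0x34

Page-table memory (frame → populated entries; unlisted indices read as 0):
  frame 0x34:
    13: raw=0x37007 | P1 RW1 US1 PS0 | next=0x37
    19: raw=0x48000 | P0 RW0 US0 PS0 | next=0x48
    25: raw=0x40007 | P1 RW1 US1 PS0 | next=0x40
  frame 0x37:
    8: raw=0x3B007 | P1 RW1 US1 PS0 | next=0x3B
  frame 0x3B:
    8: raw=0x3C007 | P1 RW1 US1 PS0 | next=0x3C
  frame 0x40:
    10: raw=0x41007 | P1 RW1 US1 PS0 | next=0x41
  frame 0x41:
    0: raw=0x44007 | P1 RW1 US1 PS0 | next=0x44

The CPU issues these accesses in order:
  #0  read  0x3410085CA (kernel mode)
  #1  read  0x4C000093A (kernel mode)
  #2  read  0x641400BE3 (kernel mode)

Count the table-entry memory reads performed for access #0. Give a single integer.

Per-access translation:
#0 VA=0x3410085CA (r,kernel):
  L0: frame=0x34 idx=13 entry=0x37007 [P=1 RW=1 US=1 PS=0]
  L1: frame=0x37 idx=8 entry=0x3B007 [P=1 RW=1 US=1 PS=0]
  L2: frame=0x3B idx=8 entry=0x3C007 [P=1 RW=1 US=1 PS=0]
  ✓ 0x3C5CA  — 3 lookups
#1 VA=0x4C000093A (r,kernel):
  L0: frame=0x34 idx=19 entry=0x48000 [P=0 RW=0 US=0 PS=0]
  ⇒ fault: PAGE_NOT_PRESENT  — 1 lookups
#2 VA=0x641400BE3 (r,kernel):
  L0: frame=0x34 idx=25 entry=0x40007 [P=1 RW=1 US=1 PS=0]
  L1: frame=0x40 idx=10 entry=0x41007 [P=1 RW=1 US=1 PS=0]
  L2: frame=0x41 idx=0 entry=0x44007 [P=1 RW=1 US=1 PS=0]
  ✓ 0x44BE3  — 3 lookups

Entries read for #0: 3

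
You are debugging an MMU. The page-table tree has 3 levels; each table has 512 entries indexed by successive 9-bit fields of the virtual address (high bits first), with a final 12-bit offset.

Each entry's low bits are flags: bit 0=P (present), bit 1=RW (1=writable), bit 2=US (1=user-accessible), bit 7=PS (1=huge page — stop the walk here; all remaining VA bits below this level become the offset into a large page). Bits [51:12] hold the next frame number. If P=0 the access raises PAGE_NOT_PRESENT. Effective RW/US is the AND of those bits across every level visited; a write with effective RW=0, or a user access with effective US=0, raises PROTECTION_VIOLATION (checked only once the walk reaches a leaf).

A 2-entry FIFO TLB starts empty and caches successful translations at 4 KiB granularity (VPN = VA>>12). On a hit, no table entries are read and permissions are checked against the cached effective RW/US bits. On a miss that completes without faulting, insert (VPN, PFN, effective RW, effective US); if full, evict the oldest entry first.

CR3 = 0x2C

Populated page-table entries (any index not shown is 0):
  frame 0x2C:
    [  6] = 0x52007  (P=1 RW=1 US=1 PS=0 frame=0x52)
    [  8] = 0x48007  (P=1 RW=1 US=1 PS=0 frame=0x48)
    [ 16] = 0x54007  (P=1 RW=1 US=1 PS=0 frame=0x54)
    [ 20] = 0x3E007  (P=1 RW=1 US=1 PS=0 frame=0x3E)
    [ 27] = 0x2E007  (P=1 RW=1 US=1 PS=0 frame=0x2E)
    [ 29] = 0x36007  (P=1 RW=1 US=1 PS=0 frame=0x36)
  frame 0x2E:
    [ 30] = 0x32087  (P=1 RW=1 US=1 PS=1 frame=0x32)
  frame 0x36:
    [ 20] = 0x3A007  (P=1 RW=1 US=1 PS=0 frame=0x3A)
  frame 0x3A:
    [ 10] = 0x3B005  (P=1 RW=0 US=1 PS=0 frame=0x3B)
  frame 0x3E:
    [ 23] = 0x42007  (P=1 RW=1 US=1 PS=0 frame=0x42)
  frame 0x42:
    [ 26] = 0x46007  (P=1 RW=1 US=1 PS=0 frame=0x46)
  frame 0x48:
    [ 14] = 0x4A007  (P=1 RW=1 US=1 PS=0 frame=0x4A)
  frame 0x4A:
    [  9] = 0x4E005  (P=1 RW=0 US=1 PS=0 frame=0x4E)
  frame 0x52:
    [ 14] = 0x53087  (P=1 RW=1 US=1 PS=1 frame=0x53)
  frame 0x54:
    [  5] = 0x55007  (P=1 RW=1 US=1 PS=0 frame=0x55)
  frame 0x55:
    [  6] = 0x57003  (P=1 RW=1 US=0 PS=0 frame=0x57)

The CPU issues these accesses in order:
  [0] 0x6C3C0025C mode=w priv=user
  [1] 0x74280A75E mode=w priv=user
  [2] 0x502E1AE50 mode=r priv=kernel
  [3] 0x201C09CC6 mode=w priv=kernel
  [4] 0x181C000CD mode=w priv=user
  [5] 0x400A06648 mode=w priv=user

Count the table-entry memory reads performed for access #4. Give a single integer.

Per-access translation:
#0 VA=0x6C3C0025C (w,user):
  L0: frame=0x2C idx=27 entry=0x2E007 [P=1 RW=1 US=1 PS=0]
  L1: frame=0x2E idx=30 entry=0x32087 [P=1 RW=1 US=1 PS=1]
  ✓ 0x3225C (huge @L1)  — 2 lookups
#1 VA=0x74280A75E (w,user):
  L0: frame=0x2C idx=29 entry=0x36007 [P=1 RW=1 US=1 PS=0]
  L1: frame=0x36 idx=20 entry=0x3A007 [P=1 RW=1 US=1 PS=0]
  L2: frame=0x3A idx=10 entry=0x3B005 [P=1 RW=0 US=1 PS=0]
  ⇒ fault: PROTECTION_VIOLATION  — 3 lookups
#2 VA=0x502E1AE50 (r,kernel):
  L0: frame=0x2C idx=20 entry=0x3E007 [P=1 RW=1 US=1 PS=0]
  L1: frame=0x3E idx=23 entry=0x42007 [P=1 RW=1 US=1 PS=0]
  L2: frame=0x42 idx=26 entry=0x46007 [P=1 RW=1 US=1 PS=0]
  ✓ 0x46E50  — 3 lookups
#3 VA=0x201C09CC6 (w,kernel):
  L0: frame=0x2C idx=8 entry=0x48007 [P=1 RW=1 US=1 PS=0]
  L1: frame=0x48 idx=14 entry=0x4A007 [P=1 RW=1 US=1 PS=0]
  L2: frame=0x4A idx=9 entry=0x4E005 [P=1 RW=0 US=1 PS=0]
  ⇒ fault: PROTECTION_VIOLATION  — 3 lookups
#4 VA=0x181C000CD (w,user):
  L0: frame=0x2C idx=6 entry=0x52007 [P=1 RW=1 US=1 PS=0]
  L1: frame=0x52 idx=14 entry=0x53087 [P=1 RW=1 US=1 PS=1]
  ✓ 0x530CD (huge @L1)  — 2 lookups
#5 VA=0x400A06648 (w,user):
  L0: frame=0x2C idx=16 entry=0x54007 [P=1 RW=1 US=1 PS=0]
  L1: frame=0x54 idx=5 entry=0x55007 [P=1 RW=1 US=1 PS=0]
  L2: frame=0x55 idx=6 entry=0x57003 [P=1 RW=1 US=0 PS=0]
  ⇒ fault: PROTECTION_VIOLATION  — 3 lookups

Entries read for #4: 2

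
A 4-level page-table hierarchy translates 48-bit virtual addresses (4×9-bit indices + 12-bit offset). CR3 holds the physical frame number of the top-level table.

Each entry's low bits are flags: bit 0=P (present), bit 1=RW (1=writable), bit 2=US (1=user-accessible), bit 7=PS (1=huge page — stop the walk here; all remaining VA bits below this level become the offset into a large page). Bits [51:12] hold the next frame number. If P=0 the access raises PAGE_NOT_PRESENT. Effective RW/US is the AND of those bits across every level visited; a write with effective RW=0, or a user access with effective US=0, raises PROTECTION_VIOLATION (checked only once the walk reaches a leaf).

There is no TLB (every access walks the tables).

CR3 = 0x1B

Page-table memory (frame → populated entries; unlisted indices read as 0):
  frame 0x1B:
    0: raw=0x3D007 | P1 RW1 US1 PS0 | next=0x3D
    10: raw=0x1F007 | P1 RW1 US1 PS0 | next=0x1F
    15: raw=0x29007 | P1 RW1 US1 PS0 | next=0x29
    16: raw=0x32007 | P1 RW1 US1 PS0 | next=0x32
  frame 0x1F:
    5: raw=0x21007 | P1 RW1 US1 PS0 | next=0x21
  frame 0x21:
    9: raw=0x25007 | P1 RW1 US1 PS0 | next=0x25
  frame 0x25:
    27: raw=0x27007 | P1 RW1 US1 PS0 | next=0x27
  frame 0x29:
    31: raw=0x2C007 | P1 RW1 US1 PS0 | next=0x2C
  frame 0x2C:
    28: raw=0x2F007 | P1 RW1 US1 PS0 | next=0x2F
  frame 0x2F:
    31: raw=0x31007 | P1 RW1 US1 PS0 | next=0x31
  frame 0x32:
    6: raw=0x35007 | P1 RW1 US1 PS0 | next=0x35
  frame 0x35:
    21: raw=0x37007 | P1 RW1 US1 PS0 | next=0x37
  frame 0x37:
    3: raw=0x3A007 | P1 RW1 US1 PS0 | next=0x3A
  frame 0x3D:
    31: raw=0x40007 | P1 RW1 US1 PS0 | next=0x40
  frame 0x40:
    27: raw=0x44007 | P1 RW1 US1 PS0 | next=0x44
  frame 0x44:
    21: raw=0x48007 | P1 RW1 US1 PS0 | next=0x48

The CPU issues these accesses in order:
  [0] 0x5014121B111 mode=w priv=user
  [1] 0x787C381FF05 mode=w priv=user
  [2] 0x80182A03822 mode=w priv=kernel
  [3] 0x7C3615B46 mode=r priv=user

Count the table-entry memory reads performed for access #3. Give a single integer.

Walk each access:
#0 VA=0x5014121B111 (w,user):
  L0: frame=0x1B idx=10 entry=0x1F007 [P=1 RW=1 US=1 PS=0]
  L1: frame=0x1F idx=5 entry=0x21007 [P=1 RW=1 US=1 PS=0]
  L2: frame=0x21 idx=9 entry=0x25007 [P=1 RW=1 US=1 PS=0]
  L3: frame=0x25 idx=27 entry=0x27007 [P=1 RW=1 US=1 PS=0]
  → PA=0x27111  (4 entries read)
#1 VA=0x787C381FF05 (w,user):
  L0: frame=0x1B idx=15 entry=0x29007 [P=1 RW=1 US=1 PS=0]
  L1: frame=0x29 idx=31 entry=0x2C007 [P=1 RW=1 US=1 PS=0]
  L2: frame=0x2C idx=28 entry=0x2F007 [P=1 RW=1 US=1 PS=0]
  L3: frame=0x2F idx=31 entry=0x31007 [P=1 RW=1 US=1 PS=0]
  → PA=0x31F05  (4 entries read)
#2 VA=0x80182A03822 (w,kernel):
  L0: frame=0x1B idx=16 entry=0x32007 [P=1 RW=1 US=1 PS=0]
  L1: frame=0x32 idx=6 entry=0x35007 [P=1 RW=1 US=1 PS=0]
  L2: frame=0x35 idx=21 entry=0x37007 [P=1 RW=1 US=1 PS=0]
  L3: frame=0x37 idx=3 entry=0x3A007 [P=1 RW=1 US=1 PS=0]
  → PA=0x3A822  (4 entries read)
#3 VA=0x7C3615B46 (r,user):
  L0: frame=0x1B idx=0 entry=0x3D007 [P=1 RW=1 US=1 PS=0]
  L1: frame=0x3D idx=31 entry=0x40007 [P=1 RW=1 US=1 PS=0]
  L2: frame=0x40 idx=27 entry=0x44007 [P=1 RW=1 US=1 PS=0]
  L3: frame=0x44 idx=21 entry=0x48007 [P=1 RW=1 US=1 PS=0]
  → PA=0x48B46  (4 entries read)

Entries read for #3: 4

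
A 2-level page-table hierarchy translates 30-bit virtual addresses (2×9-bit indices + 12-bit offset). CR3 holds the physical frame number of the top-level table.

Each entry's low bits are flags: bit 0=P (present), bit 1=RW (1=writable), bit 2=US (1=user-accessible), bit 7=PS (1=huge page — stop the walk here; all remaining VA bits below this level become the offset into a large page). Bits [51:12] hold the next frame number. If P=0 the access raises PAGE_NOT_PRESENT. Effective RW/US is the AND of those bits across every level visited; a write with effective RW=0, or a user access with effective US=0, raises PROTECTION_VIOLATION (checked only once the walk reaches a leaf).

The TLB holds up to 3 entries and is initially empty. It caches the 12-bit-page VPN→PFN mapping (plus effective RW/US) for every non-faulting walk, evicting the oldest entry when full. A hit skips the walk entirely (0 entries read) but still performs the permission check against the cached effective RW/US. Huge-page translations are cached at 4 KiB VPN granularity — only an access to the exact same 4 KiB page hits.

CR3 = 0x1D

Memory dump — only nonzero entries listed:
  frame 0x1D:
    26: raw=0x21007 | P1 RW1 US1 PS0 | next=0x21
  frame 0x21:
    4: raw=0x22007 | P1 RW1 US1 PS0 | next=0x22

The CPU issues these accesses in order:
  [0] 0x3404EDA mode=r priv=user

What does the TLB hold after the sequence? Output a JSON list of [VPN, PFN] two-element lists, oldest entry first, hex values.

Walk each access:
#0 VA=0x3404EDA (r,user):
  L0: frame=0x1D idx=26 entry=0x21007 [P=1 RW=1 US=1 PS=0]
  L1: frame=0x21 idx=4 entry=0x22007 [P=1 RW=1 US=1 PS=0]
  ✓ 0x22EDA  — 2 lookups

TLB: [["0x3404", "0x22"]]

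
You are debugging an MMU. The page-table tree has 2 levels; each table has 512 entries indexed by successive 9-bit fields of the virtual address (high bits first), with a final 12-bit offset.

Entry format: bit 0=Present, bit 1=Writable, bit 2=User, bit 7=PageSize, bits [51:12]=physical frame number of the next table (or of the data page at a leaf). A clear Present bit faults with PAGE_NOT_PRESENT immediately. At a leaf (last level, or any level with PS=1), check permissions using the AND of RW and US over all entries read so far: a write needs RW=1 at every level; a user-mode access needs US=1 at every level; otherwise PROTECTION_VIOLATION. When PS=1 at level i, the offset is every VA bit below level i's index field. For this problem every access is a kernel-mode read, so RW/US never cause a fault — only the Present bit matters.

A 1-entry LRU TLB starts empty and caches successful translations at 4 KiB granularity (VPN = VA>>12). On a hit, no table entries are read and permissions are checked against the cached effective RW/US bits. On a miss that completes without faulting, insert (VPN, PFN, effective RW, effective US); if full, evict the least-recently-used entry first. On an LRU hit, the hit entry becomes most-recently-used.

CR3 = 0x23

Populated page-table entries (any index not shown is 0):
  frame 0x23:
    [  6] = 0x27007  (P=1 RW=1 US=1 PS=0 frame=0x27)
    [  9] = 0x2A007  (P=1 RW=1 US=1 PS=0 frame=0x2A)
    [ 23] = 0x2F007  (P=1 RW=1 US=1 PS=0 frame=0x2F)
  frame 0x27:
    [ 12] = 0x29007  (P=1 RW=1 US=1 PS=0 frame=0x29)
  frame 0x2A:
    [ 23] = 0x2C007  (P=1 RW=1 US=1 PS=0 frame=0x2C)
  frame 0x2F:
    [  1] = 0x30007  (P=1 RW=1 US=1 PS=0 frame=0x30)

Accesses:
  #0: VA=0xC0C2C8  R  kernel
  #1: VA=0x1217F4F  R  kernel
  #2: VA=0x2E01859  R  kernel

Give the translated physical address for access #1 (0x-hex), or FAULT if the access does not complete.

Trace:
#0 VA=0xC0C2C8 (r,kernel):
  [0] read 0x23 idx=6: raw=0x27007 flags P=1 W=1 U=1 S=0
  [1] read 0x27 idx=12: raw=0x29007 flags P=1 W=1 U=1 S=0
  ⇒ phys 0x292C8  [2 reads]
#1 VA=0x1217F4F (r,kernel):
  [0] read 0x23 idx=9: raw=0x2A007 flags P=1 W=1 U=1 S=0
  [1] read 0x2A idx=23: raw=0x2C007 flags P=1 W=1 U=1 S=0
  ⇒ phys 0x2CF4F  [2 reads]
#2 VA=0x2E01859 (r,kernel):
  [0] read 0x23 idx=23: raw=0x2F007 flags P=1 W=1 U=1 S=0
  [1] read 0x2F idx=1: raw=0x30007 flags P=1 W=1 U=1 S=0
  ⇒ phys 0x30859  [2 reads]

Access #1 PA: 0x2CF4F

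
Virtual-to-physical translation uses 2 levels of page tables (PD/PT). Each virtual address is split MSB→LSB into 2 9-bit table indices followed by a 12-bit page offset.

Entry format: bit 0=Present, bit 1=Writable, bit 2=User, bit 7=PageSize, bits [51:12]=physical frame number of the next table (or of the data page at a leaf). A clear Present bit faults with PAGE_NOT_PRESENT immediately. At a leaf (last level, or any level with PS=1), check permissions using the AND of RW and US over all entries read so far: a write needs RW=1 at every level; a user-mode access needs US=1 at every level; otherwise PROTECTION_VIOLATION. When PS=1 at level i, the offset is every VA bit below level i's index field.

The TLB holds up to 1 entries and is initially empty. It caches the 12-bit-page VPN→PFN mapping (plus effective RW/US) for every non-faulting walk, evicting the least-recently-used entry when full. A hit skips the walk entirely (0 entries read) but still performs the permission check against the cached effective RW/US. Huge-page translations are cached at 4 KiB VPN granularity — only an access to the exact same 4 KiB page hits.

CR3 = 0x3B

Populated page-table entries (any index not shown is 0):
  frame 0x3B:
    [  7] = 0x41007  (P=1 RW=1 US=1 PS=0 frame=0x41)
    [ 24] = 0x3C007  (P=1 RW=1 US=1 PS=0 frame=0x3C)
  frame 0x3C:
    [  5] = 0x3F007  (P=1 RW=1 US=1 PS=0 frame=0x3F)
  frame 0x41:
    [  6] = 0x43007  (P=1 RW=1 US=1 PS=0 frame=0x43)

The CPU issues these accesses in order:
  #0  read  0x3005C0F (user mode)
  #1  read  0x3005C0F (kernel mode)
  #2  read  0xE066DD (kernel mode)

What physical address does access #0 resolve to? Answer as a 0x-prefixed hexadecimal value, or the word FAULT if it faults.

Trace:
#0 VA=0x3005C0F (r,user):
  [0] read 0x3B idx=24: raw=0x3C007 flags P=1 W=1 U=1 S=0
  [1] read 0x3C idx=5: raw=0x3F007 flags P=1 W=1 U=1 S=0
  ⇒ phys 0x3FC0F  [2 reads]
#1 VA=0x3005C0F (r,kernel):
  TLB hit vpn=0x3005 → PA=0x3FC0F
#2 VA=0xE066DD (r,kernel):
  [0] read 0x3B idx=7: raw=0x41007 flags P=1 W=1 U=1 S=0
  [1] read 0x41 idx=6: raw=0x43007 flags P=1 W=1 U=1 S=0
  ⇒ phys 0x436DD  [2 reads]

Access #0 PA: 0x3FC0F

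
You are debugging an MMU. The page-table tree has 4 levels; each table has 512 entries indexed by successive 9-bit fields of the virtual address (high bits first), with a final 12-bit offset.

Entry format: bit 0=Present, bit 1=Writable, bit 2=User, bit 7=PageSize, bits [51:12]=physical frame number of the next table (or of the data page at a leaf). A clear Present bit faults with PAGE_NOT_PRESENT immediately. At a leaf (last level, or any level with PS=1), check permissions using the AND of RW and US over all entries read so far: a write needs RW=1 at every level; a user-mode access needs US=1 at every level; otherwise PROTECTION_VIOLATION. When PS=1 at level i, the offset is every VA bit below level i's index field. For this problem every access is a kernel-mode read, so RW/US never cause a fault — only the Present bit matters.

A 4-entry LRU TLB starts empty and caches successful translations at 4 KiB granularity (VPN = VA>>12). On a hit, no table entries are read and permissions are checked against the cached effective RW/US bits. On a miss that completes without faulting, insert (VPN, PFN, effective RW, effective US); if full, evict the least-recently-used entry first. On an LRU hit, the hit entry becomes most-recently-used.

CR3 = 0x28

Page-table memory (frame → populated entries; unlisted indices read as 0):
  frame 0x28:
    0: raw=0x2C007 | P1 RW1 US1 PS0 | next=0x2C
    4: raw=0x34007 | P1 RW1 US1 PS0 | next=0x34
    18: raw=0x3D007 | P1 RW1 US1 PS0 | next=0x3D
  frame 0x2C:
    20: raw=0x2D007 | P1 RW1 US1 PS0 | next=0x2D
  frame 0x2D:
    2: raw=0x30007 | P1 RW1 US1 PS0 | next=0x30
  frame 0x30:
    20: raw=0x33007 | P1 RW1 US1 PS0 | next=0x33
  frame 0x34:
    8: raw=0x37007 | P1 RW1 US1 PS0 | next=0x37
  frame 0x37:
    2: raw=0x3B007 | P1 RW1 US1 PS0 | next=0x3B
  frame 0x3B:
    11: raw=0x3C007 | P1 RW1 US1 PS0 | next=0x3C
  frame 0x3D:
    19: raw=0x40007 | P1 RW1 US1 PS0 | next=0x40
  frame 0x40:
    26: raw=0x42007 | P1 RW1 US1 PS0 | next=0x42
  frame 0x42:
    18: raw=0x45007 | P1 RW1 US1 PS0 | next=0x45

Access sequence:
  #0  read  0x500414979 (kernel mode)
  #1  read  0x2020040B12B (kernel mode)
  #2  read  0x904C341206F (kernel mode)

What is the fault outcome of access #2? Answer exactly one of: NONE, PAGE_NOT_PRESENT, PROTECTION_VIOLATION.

Per-access translation:
#0 VA=0x500414979 (r,kernel):
  L0 @0x28[0] → 0x2C007  P=1,RW=1,US=1,PS=0
  L1 @0x2C[20] → 0x2D007  P=1,RW=1,US=1,PS=0
  L2 @0x2D[2] → 0x30007  P=1,RW=1,US=1,PS=0
  L3 @0x30[20] → 0x33007  P=1,RW=1,US=1,PS=0
  ⇒ phys 0x33979  [4 reads]
#1 VA=0x2020040B12B (r,kernel):
  L0 @0x28[4] → 0x34007  P=1,RW=1,US=1,PS=0
  L1 @0x34[8] → 0x37007  P=1,RW=1,US=1,PS=0
  L2 @0x37[2] → 0x3B007  P=1,RW=1,US=1,PS=0
  L3 @0x3B[11] → 0x3C007  P=1,RW=1,US=1,PS=0
  ⇒ phys 0x3C12B  [4 reads]
#2 VA=0x904C341206F (r,kernel):
  L0 @0x28[18] → 0x3D007  P=1,RW=1,US=1,PS=0
  L1 @0x3D[19] → 0x40007  P=1,RW=1,US=1,PS=0
  L2 @0x40[26] → 0x42007  P=1,RW=1,US=1,PS=0
  L3 @0x42[18] → 0x45007  P=1,RW=1,US=1,PS=0
  ⇒ phys 0x4506F  [4 reads]

Access #2 fault: NONE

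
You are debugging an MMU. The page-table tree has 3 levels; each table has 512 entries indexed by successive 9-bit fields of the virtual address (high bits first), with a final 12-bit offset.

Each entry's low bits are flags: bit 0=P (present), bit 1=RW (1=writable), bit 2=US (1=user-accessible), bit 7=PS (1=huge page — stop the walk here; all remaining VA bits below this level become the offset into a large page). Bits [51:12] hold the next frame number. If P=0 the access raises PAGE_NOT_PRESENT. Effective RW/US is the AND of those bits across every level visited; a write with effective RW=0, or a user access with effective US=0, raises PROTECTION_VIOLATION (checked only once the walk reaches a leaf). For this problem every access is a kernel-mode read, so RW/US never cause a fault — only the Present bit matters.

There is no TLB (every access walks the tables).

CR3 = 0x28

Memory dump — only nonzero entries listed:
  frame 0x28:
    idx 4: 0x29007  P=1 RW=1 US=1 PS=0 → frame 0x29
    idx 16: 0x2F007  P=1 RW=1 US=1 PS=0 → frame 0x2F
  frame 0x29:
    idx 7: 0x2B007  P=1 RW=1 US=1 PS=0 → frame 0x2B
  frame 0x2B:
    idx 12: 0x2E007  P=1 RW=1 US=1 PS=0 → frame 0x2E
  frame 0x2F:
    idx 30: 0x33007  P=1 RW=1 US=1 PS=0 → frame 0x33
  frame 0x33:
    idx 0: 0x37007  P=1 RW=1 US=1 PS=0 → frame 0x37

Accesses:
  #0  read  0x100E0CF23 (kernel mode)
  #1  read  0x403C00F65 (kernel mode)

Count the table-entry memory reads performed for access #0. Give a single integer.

Per-access translation:
#0 VA=0x100E0CF23 (r,kernel):
  L0 @0x28[4] → 0x29007  P=1,RW=1,US=1,PS=0
  L1 @0x29[7] → 0x2B007  P=1,RW=1,US=1,PS=0
  L2 @0x2B[12] → 0x2E007  P=1,RW=1,US=1,PS=0
  ⇒ phys 0x2EF23  [3 reads]
#1 VA=0x403C00F65 (r,kernel):
  L0 @0x28[16] → 0x2F007  P=1,RW=1,US=1,PS=0
  L1 @0x2F[30] → 0x33007  P=1,RW=1,US=1,PS=0
  L2 @0x33[0] → 0x37007  P=1,RW=1,US=1,PS=0
  ⇒ phys 0x37F65  [3 reads]

Entries read for #0: 3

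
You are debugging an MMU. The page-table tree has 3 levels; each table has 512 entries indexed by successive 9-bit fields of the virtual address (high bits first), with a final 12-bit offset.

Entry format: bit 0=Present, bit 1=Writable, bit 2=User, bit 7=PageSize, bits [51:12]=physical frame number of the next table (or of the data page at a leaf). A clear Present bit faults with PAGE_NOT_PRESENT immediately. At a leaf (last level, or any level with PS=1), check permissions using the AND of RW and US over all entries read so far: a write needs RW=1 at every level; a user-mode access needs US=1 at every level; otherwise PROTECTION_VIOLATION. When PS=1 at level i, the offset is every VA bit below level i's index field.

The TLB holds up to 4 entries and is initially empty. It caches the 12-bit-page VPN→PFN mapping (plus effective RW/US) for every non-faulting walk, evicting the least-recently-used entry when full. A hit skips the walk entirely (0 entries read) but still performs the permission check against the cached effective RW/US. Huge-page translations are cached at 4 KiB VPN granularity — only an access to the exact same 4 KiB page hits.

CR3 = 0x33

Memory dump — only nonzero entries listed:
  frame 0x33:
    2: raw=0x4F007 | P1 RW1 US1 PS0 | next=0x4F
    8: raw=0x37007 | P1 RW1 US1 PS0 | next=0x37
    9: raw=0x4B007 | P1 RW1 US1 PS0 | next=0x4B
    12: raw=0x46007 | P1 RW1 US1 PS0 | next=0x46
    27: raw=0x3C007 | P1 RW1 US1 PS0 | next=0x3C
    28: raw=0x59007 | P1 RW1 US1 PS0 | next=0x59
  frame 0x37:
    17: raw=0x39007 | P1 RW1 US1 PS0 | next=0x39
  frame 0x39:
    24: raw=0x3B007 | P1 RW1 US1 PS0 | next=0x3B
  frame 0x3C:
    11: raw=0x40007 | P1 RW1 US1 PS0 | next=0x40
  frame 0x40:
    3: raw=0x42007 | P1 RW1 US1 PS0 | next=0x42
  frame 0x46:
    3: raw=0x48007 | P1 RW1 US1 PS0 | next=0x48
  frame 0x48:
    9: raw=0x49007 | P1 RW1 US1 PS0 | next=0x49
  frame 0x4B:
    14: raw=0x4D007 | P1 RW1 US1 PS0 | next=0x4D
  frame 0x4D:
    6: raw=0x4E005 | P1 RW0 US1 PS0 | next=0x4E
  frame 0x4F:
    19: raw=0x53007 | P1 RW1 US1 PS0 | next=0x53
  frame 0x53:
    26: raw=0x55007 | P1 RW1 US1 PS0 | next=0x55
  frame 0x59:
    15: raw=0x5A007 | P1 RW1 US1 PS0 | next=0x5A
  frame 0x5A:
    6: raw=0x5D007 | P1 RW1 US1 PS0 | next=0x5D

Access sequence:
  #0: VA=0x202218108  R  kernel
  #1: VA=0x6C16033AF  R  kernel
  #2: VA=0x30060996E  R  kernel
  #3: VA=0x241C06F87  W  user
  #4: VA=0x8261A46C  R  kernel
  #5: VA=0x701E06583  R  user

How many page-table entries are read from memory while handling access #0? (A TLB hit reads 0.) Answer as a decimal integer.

Walk each access:
#0 VA=0x202218108 (r,kernel):
  L0: frame=0x33 idx=8 entry=0x37007 [P=1 RW=1 US=1 PS=0]
  L1: frame=0x37 idx=17 entry=0x39007 [P=1 RW=1 US=1 PS=0]
  L2: frame=0x39 idx=24 entry=0x3B007 [P=1 RW=1 US=1 PS=0]
  ⇒ phys 0x3B108  [3 reads]
#1 VA=0x6C16033AF (r,kernel):
  L0: frame=0x33 idx=27 entry=0x3C007 [P=1 RW=1 US=1 PS=0]
  L1: frame=0x3C idx=11 entry=0x40007 [P=1 RW=1 US=1 PS=0]
  L2: frame=0x40 idx=3 entry=0x42007 [P=1 RW=1 US=1 PS=0]
  ⇒ phys 0x423AF  [3 reads]
#2 VA=0x30060996E (r,kernel):
  L0: frame=0x33 idx=12 entry=0x46007 [P=1 RW=1 US=1 PS=0]
  L1: frame=0x46 idx=3 entry=0x48007 [P=1 RW=1 US=1 PS=0]
  L2: frame=0x48 idx=9 entry=0x49007 [P=1 RW=1 US=1 PS=0]
  ⇒ phys 0x4996E  [3 reads]
#3 VA=0x241C06F87 (w,user):
  L0: frame=0x33 idx=9 entry=0x4B007 [P=1 RW=1 US=1 PS=0]
  L1: frame=0x4B idx=14 entry=0x4D007 [P=1 RW=1 US=1 PS=0]
  L2: frame=0x4D idx=6 entry=0x4E005 [P=1 RW=0 US=1 PS=0]
  → PROTECTION_VIOLATION  (3 entries read)
#4 VA=0x8261A46C (r,kernel):
  L0: frame=0x33 idx=2 entry=0x4F007 [P=1 RW=1 US=1 PS=0]
  L1: frame=0x4F idx=19 entry=0x53007 [P=1 RW=1 US=1 PS=0]
  L2: frame=0x53 idx=26 entry=0x55007 [P=1 RW=1 US=1 PS=0]
  ⇒ phys 0x5546C  [3 reads]
#5 VA=0x701E06583 (r,user):
  L0: frame=0x33 idx=28 entry=0x59007 [P=1 RW=1 US=1 PS=0]
  L1: frame=0x59 idx=15 entry=0x5A007 [P=1 RW=1 US=1 PS=0]
  L2: frame=0x5A idx=6 entry=0x5D007 [P=1 RW=1 US=1 PS=0]
  ⇒ phys 0x5D583  [3 reads]

Entries read for #0: 3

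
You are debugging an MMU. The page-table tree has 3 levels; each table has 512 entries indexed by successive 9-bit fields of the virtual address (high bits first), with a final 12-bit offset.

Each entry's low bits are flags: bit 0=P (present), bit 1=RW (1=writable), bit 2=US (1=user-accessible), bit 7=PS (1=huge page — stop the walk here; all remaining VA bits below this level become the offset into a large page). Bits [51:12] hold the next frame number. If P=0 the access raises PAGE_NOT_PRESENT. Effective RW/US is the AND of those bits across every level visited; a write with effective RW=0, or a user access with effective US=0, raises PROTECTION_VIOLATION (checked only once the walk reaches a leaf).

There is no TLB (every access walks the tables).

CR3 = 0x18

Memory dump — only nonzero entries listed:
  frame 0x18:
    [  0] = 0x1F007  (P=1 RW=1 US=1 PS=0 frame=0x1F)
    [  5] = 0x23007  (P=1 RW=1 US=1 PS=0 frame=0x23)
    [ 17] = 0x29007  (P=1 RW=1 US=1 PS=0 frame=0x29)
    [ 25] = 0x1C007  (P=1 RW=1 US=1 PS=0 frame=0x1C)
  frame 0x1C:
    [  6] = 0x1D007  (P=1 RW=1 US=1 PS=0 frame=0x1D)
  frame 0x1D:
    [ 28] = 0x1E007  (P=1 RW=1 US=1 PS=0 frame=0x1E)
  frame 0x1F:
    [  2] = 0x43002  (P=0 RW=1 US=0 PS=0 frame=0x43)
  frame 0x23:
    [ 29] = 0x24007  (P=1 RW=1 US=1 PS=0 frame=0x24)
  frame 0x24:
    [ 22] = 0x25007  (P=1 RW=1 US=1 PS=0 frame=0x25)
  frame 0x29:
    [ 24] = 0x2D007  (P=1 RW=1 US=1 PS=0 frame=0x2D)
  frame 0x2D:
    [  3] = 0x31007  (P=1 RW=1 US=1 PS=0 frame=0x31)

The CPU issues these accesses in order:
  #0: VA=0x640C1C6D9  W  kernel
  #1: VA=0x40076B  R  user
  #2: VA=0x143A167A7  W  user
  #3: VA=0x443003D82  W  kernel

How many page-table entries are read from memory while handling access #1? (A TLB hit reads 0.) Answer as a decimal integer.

Trace:
#0 VA=0x640C1C6D9 (w,kernel):
  [0] read 0x18 idx=25: raw=0x1C007 flags P=1 W=1 U=1 S=0
  [1] read 0x1C idx=6: raw=0x1D007 flags P=1 W=1 U=1 S=0
  [2] read 0x1D idx=28: raw=0x1E007 flags P=1 W=1 U=1 S=0
  ⇒ phys 0x1E6D9  [3 reads]
#1 VA=0x40076B (r,user):
  [0] read 0x18 idx=0: raw=0x1F007 flags P=1 W=1 U=1 S=0
  [1] read 0x1F idx=2: raw=0x43002 flags P=0 W=1 U=0 S=0
  ✗ PAGE_NOT_PRESENT  [2 reads]
#2 VA=0x143A167A7 (w,user):
  [0] read 0x18 idx=5: raw=0x23007 flags P=1 W=1 U=1 S=0
  [1] read 0x23 idx=29: raw=0x24007 flags P=1 W=1 U=1 S=0
  [2] read 0x24 idx=22: raw=0x25007 flags P=1 W=1 U=1 S=0
  ⇒ phys 0x257A7  [3 reads]
#3 VA=0x443003D82 (w,kernel):
  [0] read 0x18 idx=17: raw=0x29007 flags P=1 W=1 U=1 S=0
  [1] read 0x29 idx=24: raw=0x2D007 flags P=1 W=1 U=1 S=0
  [2] read 0x2D idx=3: raw=0x31007 flags P=1 W=1 U=1 S=0
  ⇒ phys 0x31D82  [3 reads]

Entries read for #1: 2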